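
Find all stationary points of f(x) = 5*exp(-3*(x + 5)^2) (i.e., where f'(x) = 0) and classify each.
f'(x) = 30*(-x - 5)*exp(-3*(x + 5)^2)

Solve f'(x) = 0:
  f'(x) = (-30*x - 150)·exp(-3*(x + 5)^2) and exp(-3*(x + 5)^2) > 0 for every x, so f'(x) = 0 ⇔ -30*x - 150 = 0.
  Factor: -30*x - 150 = -30*(x + 5) = 0.
  ⇒ x = -5

f''(x) = 30*(6*(x + 5)^2 - 1)*exp(-3*(x + 5)^2)
Second-derivative test at each critical point:
  f''(-5) = -30 < 0 → local maximum

Critical points: x = -5 (local maximum)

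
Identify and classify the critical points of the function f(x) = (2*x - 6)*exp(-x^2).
f'(x) = 2*(-2*x*(x - 3) + 1)*exp(-x^2)

Solve f'(x) = 0:
  f'(x) = (-4*x^2 + 12*x + 2)·exp(-x^2) and exp(-x^2) > 0 for every x, so f'(x) = 0 ⇔ -4*x^2 + 12*x + 2 = 0.
  Factor: -4*x^2 + 12*x + 2 = -2*(2*x^2 - 6*x - 1); 2*x^2 - 6*x - 1 = 0 has no rational roots; quadratic formula: x = (6 ± √44)/4.
  ⇒ x = 3/2 - sqrt(11)/2 ≈ -0.1583, 3/2 + sqrt(11)/2 ≈ 3.1583

f''(x) = 4*(2*x^2*(x - 3) - 3*x + 3)*exp(-x^2)
Second-derivative test at each critical point:
  f''(-0.1583) = 12.9381 > 0 → local minimum
  f''(3.1583) = -0.0006 < 0 → local maximum

Critical points: x = 3/2 - sqrt(11)/2 ≈ -0.1583 (local minimum); x = 3/2 + sqrt(11)/2 ≈ 3.1583 (local maximum)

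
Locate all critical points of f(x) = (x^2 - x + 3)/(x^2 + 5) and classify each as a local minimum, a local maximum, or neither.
f'(x) = (x^2 + 4*x - 5)/(x^4 + 10*x^2 + 25)

Solve f'(x) = 0:
  f'(x) = (x - 1)*(x + 5)/(x^2 + 5)^2; the denominator is positive wherever f is defined, so f'(x) = 0 ⇔ x^2 + 4*x - 5 = 0.
  Factor: x^2 + 4*x - 5 = (x - 1)*(x + 5) = 0.
  ⇒ x = -5, 1

f''(x) = 2*(-x^3 - 6*x^2 + 15*x + 10)/(x^6 + 15*x^4 + 75*x^2 + 125)
Second-derivative test at each critical point:
  f''(-5) = -1/150 < 0 → local maximum
  f''(1) = 1/6 > 0 → local minimum

Critical points: x = -5 (local maximum); x = 1 (local minimum)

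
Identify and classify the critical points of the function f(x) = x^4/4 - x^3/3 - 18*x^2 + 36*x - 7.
f'(x) = x^3 - x^2 - 36*x + 36

Solve f'(x) = 0:
  Factor: x^3 - x^2 - 36*x + 36 = (x - 6)*(x - 1)*(x + 6) = 0.
  ⇒ x = -6, 1, 6

f''(x) = 3*x^2 - 2*x - 36
Second-derivative test at each critical point:
  f''(-6) = 84 > 0 → local minimum
  f''(1) = -35 < 0 → local maximum
  f''(6) = 60 > 0 → local minimum

Critical points: x = -6 (local minimum); x = 1 (local maximum); x = 6 (local minimum)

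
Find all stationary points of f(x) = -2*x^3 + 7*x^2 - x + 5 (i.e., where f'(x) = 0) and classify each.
f'(x) = -6*x^2 + 14*x - 1

Solve f'(x) = 0:
  6*x^2 - 14*x + 1 = 0 has no rational roots; quadratic formula: x = (14 ± √172)/12.
  ⇒ x = 7/6 - sqrt(43)/6 ≈ 0.0738, sqrt(43)/6 + 7/6 ≈ 2.2596

f''(x) = 14 - 12*x
Second-derivative test at each critical point:
  f''(0.0738) = 13.1149 > 0 → local minimum
  f''(2.2596) = -13.1149 < 0 → local maximum

Critical points: x = 7/6 - sqrt(43)/6 ≈ 0.0738 (local minimum); x = sqrt(43)/6 + 7/6 ≈ 2.2596 (local maximum)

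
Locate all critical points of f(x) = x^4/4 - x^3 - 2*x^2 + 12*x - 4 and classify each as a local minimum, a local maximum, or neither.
f'(x) = x^3 - 3*x^2 - 4*x + 12

Solve f'(x) = 0:
  Factor: x^3 - 3*x^2 - 4*x + 12 = (x - 3)*(x - 2)*(x + 2) = 0.
  ⇒ x = -2, 2, 3

f''(x) = 3*x^2 - 6*x - 4
Second-derivative test at each critical point:
  f''(-2) = 20 > 0 → local minimum
  f''(2) = -4 < 0 → local maximum
  f''(3) = 5 > 0 → local minimum

Critical points: x = -2 (local minimum); x = 2 (local maximum); x = 3 (local minimum)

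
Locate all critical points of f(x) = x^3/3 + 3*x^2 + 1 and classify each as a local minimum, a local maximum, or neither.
f'(x) = x*(x + 6)

Solve f'(x) = 0:
  Factor: x^2 + 6*x = x*(x + 6) = 0.
  ⇒ x = -6, 0

f''(x) = 2*x + 6
Second-derivative test at each critical point:
  f''(-6) = -6 < 0 → local maximum
  f''(0) = 6 > 0 → local minimum

Critical points: x = -6 (local maximum); x = 0 (local minimum)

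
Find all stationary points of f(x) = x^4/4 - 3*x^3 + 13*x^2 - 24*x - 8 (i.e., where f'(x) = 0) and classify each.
f'(x) = x^3 - 9*x^2 + 26*x - 24

Solve f'(x) = 0:
  Factor: x^3 - 9*x^2 + 26*x - 24 = (x - 4)*(x - 3)*(x - 2) = 0.
  ⇒ x = 2, 3, 4

f''(x) = 3*x^2 - 18*x + 26
Second-derivative test at each critical point:
  f''(2) = 2 > 0 → local minimum
  f''(3) = -1 < 0 → local maximum
  f''(4) = 2 > 0 → local minimum

Critical points: x = 2 (local minimum); x = 3 (local maximum); x = 4 (local minimum)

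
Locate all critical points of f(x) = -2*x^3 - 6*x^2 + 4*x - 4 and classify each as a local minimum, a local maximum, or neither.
f'(x) = -6*x^2 - 12*x + 4

Solve f'(x) = 0:
  Factor: -6*x^2 - 12*x + 4 = -2*(3*x^2 + 6*x - 2); 3*x^2 + 6*x - 2 = 0 has no rational roots; quadratic formula: x = (-6 ± √60)/6.
  ⇒ x = -sqrt(15)/3 - 1 ≈ -2.2910, -1 + sqrt(15)/3 ≈ 0.2910

f''(x) = -12*x - 12
Second-derivative test at each critical point:
  f''(-2.2910) = 15.4919 > 0 → local minimum
  f''(0.2910) = -15.4919 < 0 → local maximum

Critical points: x = -sqrt(15)/3 - 1 ≈ -2.2910 (local minimum); x = -1 + sqrt(15)/3 ≈ 0.2910 (local maximum)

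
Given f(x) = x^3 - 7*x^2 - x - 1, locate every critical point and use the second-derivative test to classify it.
f'(x) = 3*x^2 - 14*x - 1

Solve f'(x) = 0:
  3*x^2 - 14*x - 1 = 0 has no rational roots; quadratic formula: x = (14 ± √208)/6.
  ⇒ x = 7/3 - 2*sqrt(13)/3 ≈ -0.0704, 7/3 + 2*sqrt(13)/3 ≈ 4.7370

f''(x) = 6*x - 14
Second-derivative test at each critical point:
  f''(-0.0704) = -14.4222 < 0 → local maximum
  f''(4.7370) = 14.4222 > 0 → local minimum

Critical points: x = 7/3 - 2*sqrt(13)/3 ≈ -0.0704 (local maximum); x = 7/3 + 2*sqrt(13)/3 ≈ 4.7370 (local minimum)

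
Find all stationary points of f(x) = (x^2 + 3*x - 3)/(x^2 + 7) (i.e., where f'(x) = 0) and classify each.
f'(x) = (-3*x^2 + 20*x + 21)/(x^4 + 14*x^2 + 49)

Solve f'(x) = 0:
  f'(x) = -(3*x^2 - 20*x - 21)/(x^2 + 7)^2; the denominator is positive wherever f is defined, so f'(x) = 0 ⇔ -3*x^2 + 20*x + 21 = 0.
  3*x^2 - 20*x - 21 = 0 has no rational roots; quadratic formula: x = (20 ± √652)/6.
  ⇒ x = 10/3 - sqrt(163)/3 ≈ -0.9224, 10/3 + sqrt(163)/3 ≈ 7.5890

f''(x) = 2*(3*x^3 - 30*x^2 - 63*x + 70)/(x^6 + 21*x^4 + 147*x^2 + 343)
Second-derivative test at each critical point:
  f''(-0.9224) = 0.4143 > 0 → local minimum
  f''(7.5890) = -0.0061 < 0 → local maximum

Critical points: x = 10/3 - sqrt(163)/3 ≈ -0.9224 (local minimum); x = 10/3 + sqrt(163)/3 ≈ 7.5890 (local maximum)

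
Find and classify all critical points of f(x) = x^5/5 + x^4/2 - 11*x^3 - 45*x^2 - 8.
f'(x) = x*(x^3 + 2*x^2 - 33*x - 90)

Solve f'(x) = 0:
  Factor: x^4 + 2*x^3 - 33*x^2 - 90*x = x*(x - 6)*(x + 3)*(x + 5) = 0.
  ⇒ x = -5, -3, 0, 6

f''(x) = 4*x^3 + 6*x^2 - 66*x - 90
Second-derivative test at each critical point:
  f''(-5) = -110 < 0 → local maximum
  f''(-3) = 54 > 0 → local minimum
  f''(0) = -90 < 0 → local maximum
  f''(6) = 594 > 0 → local minimum

Critical points: x = -5 (local maximum); x = -3 (local minimum); x = 0 (local maximum); x = 6 (local minimum)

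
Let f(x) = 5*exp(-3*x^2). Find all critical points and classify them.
f'(x) = -30*x*exp(-3*x^2)

Solve f'(x) = 0:
  f'(x) = (-30*x)·exp(-3*x^2) and exp(-3*x^2) > 0 for every x, so f'(x) = 0 ⇔ -30*x = 0.
  -30*x = 0.
  ⇒ x = 0

f''(x) = 30*(6*x^2 - 1)*exp(-3*x^2)
Second-derivative test at each critical point:
  f''(0) = -30 < 0 → local maximum

Critical points: x = 0 (local maximum)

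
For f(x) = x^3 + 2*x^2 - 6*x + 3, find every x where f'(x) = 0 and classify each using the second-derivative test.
f'(x) = 3*x^2 + 4*x - 6

Solve f'(x) = 0:
  3*x^2 + 4*x - 6 = 0 has no rational roots; quadratic formula: x = (-4 ± √88)/6.
  ⇒ x = -sqrt(22)/3 - 2/3 ≈ -2.2301, -2/3 + sqrt(22)/3 ≈ 0.8968

f''(x) = 6*x + 4
Second-derivative test at each critical point:
  f''(-2.2301) = -9.3808 < 0 → local maximum
  f''(0.8968) = 9.3808 > 0 → local minimum

Critical points: x = -sqrt(22)/3 - 2/3 ≈ -2.2301 (local maximum); x = -2/3 + sqrt(22)/3 ≈ 0.8968 (local minimum)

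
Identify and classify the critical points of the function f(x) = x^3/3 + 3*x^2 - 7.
f'(x) = x*(x + 6)

Solve f'(x) = 0:
  Factor: x^2 + 6*x = x*(x + 6) = 0.
  ⇒ x = -6, 0

f''(x) = 2*x + 6
Second-derivative test at each critical point:
  f''(-6) = -6 < 0 → local maximum
  f''(0) = 6 > 0 → local minimum

Critical points: x = -6 (local maximum); x = 0 (local minimum)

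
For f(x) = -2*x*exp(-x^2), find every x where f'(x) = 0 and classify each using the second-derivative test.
f'(x) = 2*(2*x^2 - 1)*exp(-x^2)

Solve f'(x) = 0:
  f'(x) = (4*x^2 - 2)·exp(-x^2) and exp(-x^2) > 0 for every x, so f'(x) = 0 ⇔ 4*x^2 - 2 = 0.
  Factor: 4*x^2 - 2 = 2*(2*x^2 - 1); 2*x^2 - 1 = 0 has no rational roots; quadratic formula: x = (0 ± √8)/4.
  ⇒ x = -sqrt(2)/2 ≈ -0.7071, sqrt(2)/2 ≈ 0.7071

f''(x) = (-8*x^3 + 12*x)*exp(-x^2)
Second-derivative test at each critical point:
  f''(-0.7071) = -3.4311 < 0 → local maximum
  f''(0.7071) = 3.4311 > 0 → local minimum

Critical points: x = -sqrt(2)/2 ≈ -0.7071 (local maximum); x = sqrt(2)/2 ≈ 0.7071 (local minimum)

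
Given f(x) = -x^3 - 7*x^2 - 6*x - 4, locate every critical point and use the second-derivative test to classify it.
f'(x) = -3*x^2 - 14*x - 6

Solve f'(x) = 0:
  3*x^2 + 14*x + 6 = 0 has no rational roots; quadratic formula: x = (-14 ± √124)/6.
  ⇒ x = -7/3 - sqrt(31)/3 ≈ -4.1893, -7/3 + sqrt(31)/3 ≈ -0.4774

f''(x) = -6*x - 14
Second-derivative test at each critical point:
  f''(-4.1893) = 11.1355 > 0 → local minimum
  f''(-0.4774) = -11.1355 < 0 → local maximum

Critical points: x = -7/3 - sqrt(31)/3 ≈ -4.1893 (local minimum); x = -7/3 + sqrt(31)/3 ≈ -0.4774 (local maximum)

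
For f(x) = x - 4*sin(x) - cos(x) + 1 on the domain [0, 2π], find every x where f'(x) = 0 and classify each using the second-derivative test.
f'(x) = sin(x) - 4*cos(x) + 1

Solve f'(x) = 0 on [0, 2π]:
  f'(x) = 0 ⇔ sin(x) - 4*cos(x) = -1. Write the left side as R·cos(x + φ) with R = √((-4)² + (-1)²) = sqrt(17), cos φ = -4*sqrt(17)/17, sin φ = -sqrt(17)/17; then cos(x + φ) = -sqrt(17)/17. Solve for x and keep the solutions lying in [0, 2π].
  ⇒ x = atan(15/8) ≈ 1.0808, 3*pi/2 ≈ 4.7124

f''(x) = 4*sin(x) + cos(x)
Second-derivative test at each critical point:
  f''(1.0808) = 4 > 0 → local minimum
  f''(4.7124) = -4 < 0 → local maximum

Critical points: x = atan(15/8) ≈ 1.0808 (local minimum); x = 3*pi/2 ≈ 4.7124 (local maximum)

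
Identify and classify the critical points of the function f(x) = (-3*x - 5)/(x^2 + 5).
f'(x) = (3*x^2 + 10*x - 15)/(x^4 + 10*x^2 + 25)

Solve f'(x) = 0:
  f'(x) = (3*x^2 + 10*x - 15)/(x^2 + 5)^2; the denominator is positive wherever f is defined, so f'(x) = 0 ⇔ 3*x^2 + 10*x - 15 = 0.
  3*x^2 + 10*x - 15 = 0 has no rational roots; quadratic formula: x = (-10 ± √280)/6.
  ⇒ x = -sqrt(70)/3 - 5/3 ≈ -4.4555, -5/3 + sqrt(70)/3 ≈ 1.1222

f''(x) = 2*(-4*x^2*(3*x + 5) + (9*x + 5)*(x^2 + 5))/(x^2 + 5)^3
Second-derivative test at each critical point:
  f''(-4.4555) = -0.0271 < 0 → local maximum
  f''(1.1222) = 0.4271 > 0 → local minimum

Critical points: x = -sqrt(70)/3 - 5/3 ≈ -4.4555 (local maximum); x = -5/3 + sqrt(70)/3 ≈ 1.1222 (local minimum)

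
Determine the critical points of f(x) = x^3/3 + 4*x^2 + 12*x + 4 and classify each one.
f'(x) = x^2 + 8*x + 12

Solve f'(x) = 0:
  Factor: x^2 + 8*x + 12 = (x + 2)*(x + 6) = 0.
  ⇒ x = -6, -2

f''(x) = 2*x + 8
Second-derivative test at each critical point:
  f''(-6) = -4 < 0 → local maximum
  f''(-2) = 4 > 0 → local minimum

Critical points: x = -6 (local maximum); x = -2 (local minimum)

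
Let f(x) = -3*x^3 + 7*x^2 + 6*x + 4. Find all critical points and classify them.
f'(x) = -9*x^2 + 14*x + 6

Solve f'(x) = 0:
  9*x^2 - 14*x - 6 = 0 has no rational roots; quadratic formula: x = (14 ± √412)/18.
  ⇒ x = 7/9 - sqrt(103)/9 ≈ -0.3499, 7/9 + sqrt(103)/9 ≈ 1.9054

f''(x) = 14 - 18*x
Second-derivative test at each critical point:
  f''(-0.3499) = 20.2978 > 0 → local minimum
  f''(1.9054) = -20.2978 < 0 → local maximum

Critical points: x = 7/9 - sqrt(103)/9 ≈ -0.3499 (local minimum); x = 7/9 + sqrt(103)/9 ≈ 1.9054 (local maximum)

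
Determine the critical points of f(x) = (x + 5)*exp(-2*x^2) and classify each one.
f'(x) = (-4*x*(x + 5) + 1)*exp(-2*x^2)

Solve f'(x) = 0:
  f'(x) = (-4*x^2 - 20*x + 1)·exp(-2*x^2) and exp(-2*x^2) > 0 for every x, so f'(x) = 0 ⇔ -4*x^2 - 20*x + 1 = 0.
  4*x^2 + 20*x - 1 = 0 has no rational roots; quadratic formula: x = (-20 ± √416)/8.
  ⇒ x = -sqrt(26)/2 - 5/2 ≈ -5.0495, -5/2 + sqrt(26)/2 ≈ 0.0495

f''(x) = 4*(4*x^2*(x + 5) - 3*x - 5)*exp(-2*x^2)
Second-derivative test at each critical point:
  f''(-5.0495) = 1.454e-21 > 0 → local minimum
  f''(0.0495) = -20.2963 < 0 → local maximum

Critical points: x = -sqrt(26)/2 - 5/2 ≈ -5.0495 (local minimum); x = -5/2 + sqrt(26)/2 ≈ 0.0495 (local maximum)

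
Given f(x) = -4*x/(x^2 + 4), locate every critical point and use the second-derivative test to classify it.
f'(x) = 4*(x^2 - 4)/(x^2 + 4)^2

Solve f'(x) = 0:
  f'(x) = 4*(x - 2)*(x + 2)/(x^2 + 4)^2; the denominator is positive wherever f is defined, so f'(x) = 0 ⇔ 4*x^2 - 16 = 0.
  Factor: 4*x^2 - 16 = 4*(x - 2)*(x + 2) = 0.
  ⇒ x = -2, 2

f''(x) = 8*x*(12 - x^2)/(x^2 + 4)^3
Second-derivative test at each critical point:
  f''(-2) = -1/4 < 0 → local maximum
  f''(2) = 1/4 > 0 → local minimum

Critical points: x = -2 (local maximum); x = 2 (local minimum)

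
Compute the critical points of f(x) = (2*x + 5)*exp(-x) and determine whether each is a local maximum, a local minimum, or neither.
f'(x) = (-2*x - 3)*exp(-x)

Solve f'(x) = 0:
  f'(x) = (-2*x - 3)·exp(-x) and exp(-x) > 0 for every x, so f'(x) = 0 ⇔ -2*x - 3 = 0.
  -2*x - 3 = 0.
  ⇒ x = -3/2

f''(x) = (2*x + 1)*exp(-x)
Second-derivative test at each critical point:
  f''(-3/2) = -8.9634 < 0 → local maximum

Critical points: x = -3/2 (local maximum)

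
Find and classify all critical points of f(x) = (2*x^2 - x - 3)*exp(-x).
f'(x) = (-2*x^2 + 5*x + 2)*exp(-x)

Solve f'(x) = 0:
  f'(x) = (-2*x^2 + 5*x + 2)·exp(-x) and exp(-x) > 0 for every x, so f'(x) = 0 ⇔ -2*x^2 + 5*x + 2 = 0.
  2*x^2 - 5*x - 2 = 0 has no rational roots; quadratic formula: x = (5 ± √41)/4.
  ⇒ x = 5/4 - sqrt(41)/4 ≈ -0.3508, 5/4 + sqrt(41)/4 ≈ 2.8508

f''(x) = (2*x^2 - 9*x + 3)*exp(-x)
Second-derivative test at each critical point:
  f''(-0.3508) = 9.0936 > 0 → local minimum
  f''(2.8508) = -0.3701 < 0 → local maximum

Critical points: x = 5/4 - sqrt(41)/4 ≈ -0.3508 (local minimum); x = 5/4 + sqrt(41)/4 ≈ 2.8508 (local maximum)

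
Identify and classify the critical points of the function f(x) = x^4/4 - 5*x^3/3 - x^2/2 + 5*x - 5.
f'(x) = x^3 - 5*x^2 - x + 5

Solve f'(x) = 0:
  Factor: x^3 - 5*x^2 - x + 5 = (x - 5)*(x - 1)*(x + 1) = 0.
  ⇒ x = -1, 1, 5

f''(x) = 3*x^2 - 10*x - 1
Second-derivative test at each critical point:
  f''(-1) = 12 > 0 → local minimum
  f''(1) = -8 < 0 → local maximum
  f''(5) = 24 > 0 → local minimum

Critical points: x = -1 (local minimum); x = 1 (local maximum); x = 5 (local minimum)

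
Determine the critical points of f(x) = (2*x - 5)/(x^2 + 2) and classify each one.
f'(x) = 2*(-x^2 + 5*x + 2)/(x^4 + 4*x^2 + 4)

Solve f'(x) = 0:
  f'(x) = -2*(x^2 - 5*x - 2)/(x^2 + 2)^2; the denominator is positive wherever f is defined, so f'(x) = 0 ⇔ -2*x^2 + 10*x + 4 = 0.
  Factor: -2*x^2 + 10*x + 4 = -2*(x^2 - 5*x - 2); x^2 - 5*x - 2 = 0 has no rational roots; quadratic formula: x = (5 ± √33)/2.
  ⇒ x = 5/2 - sqrt(33)/2 ≈ -0.3723, 5/2 + sqrt(33)/2 ≈ 5.3723

f''(x) = 2*(4*x^2*(2*x - 5) + (5 - 6*x)*(x^2 + 2))/(x^2 + 2)^3
Second-derivative test at each critical point:
  f''(-0.3723) = 2.5121 > 0 → local minimum
  f''(5.3723) = -0.0121 < 0 → local maximum

Critical points: x = 5/2 - sqrt(33)/2 ≈ -0.3723 (local minimum); x = 5/2 + sqrt(33)/2 ≈ 5.3723 (local maximum)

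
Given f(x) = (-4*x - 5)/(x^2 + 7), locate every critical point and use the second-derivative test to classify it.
f'(x) = 2*(2*x^2 + 5*x - 14)/(x^4 + 14*x^2 + 49)

Solve f'(x) = 0:
  f'(x) = 2*(2*x^2 + 5*x - 14)/(x^2 + 7)^2; the denominator is positive wherever f is defined, so f'(x) = 0 ⇔ 4*x^2 + 10*x - 28 = 0.
  Factor: 4*x^2 + 10*x - 28 = 2*(2*x^2 + 5*x - 14); 2*x^2 + 5*x - 14 = 0 has no rational roots; quadratic formula: x = (-5 ± √137)/4.
  ⇒ x = -sqrt(137)/4 - 5/4 ≈ -4.1762, -5/4 + sqrt(137)/4 ≈ 1.6762

f''(x) = 2*(-4*x^2*(4*x + 5) + (12*x + 5)*(x^2 + 7))/(x^2 + 7)^3
Second-derivative test at each critical point:
  f''(-4.1762) = -0.0392 < 0 → local maximum
  f''(1.6762) = 0.2433 > 0 → local minimum

Critical points: x = -sqrt(137)/4 - 5/4 ≈ -4.1762 (local maximum); x = -5/4 + sqrt(137)/4 ≈ 1.6762 (local minimum)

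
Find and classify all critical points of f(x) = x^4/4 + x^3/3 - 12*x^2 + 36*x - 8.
f'(x) = x^3 + x^2 - 24*x + 36

Solve f'(x) = 0:
  Factor: x^3 + x^2 - 24*x + 36 = (x - 3)*(x - 2)*(x + 6) = 0.
  ⇒ x = -6, 2, 3

f''(x) = 3*x^2 + 2*x - 24
Second-derivative test at each critical point:
  f''(-6) = 72 > 0 → local minimum
  f''(2) = -8 < 0 → local maximum
  f''(3) = 9 > 0 → local minimum

Critical points: x = -6 (local minimum); x = 2 (local maximum); x = 3 (local minimum)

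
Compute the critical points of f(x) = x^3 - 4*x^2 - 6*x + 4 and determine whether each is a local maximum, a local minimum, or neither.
f'(x) = 3*x^2 - 8*x - 6

Solve f'(x) = 0:
  3*x^2 - 8*x - 6 = 0 has no rational roots; quadratic formula: x = (8 ± √136)/6.
  ⇒ x = 4/3 - sqrt(34)/3 ≈ -0.6103, 4/3 + sqrt(34)/3 ≈ 3.2770

f''(x) = 6*x - 8
Second-derivative test at each critical point:
  f''(-0.6103) = -11.6619 < 0 → local maximum
  f''(3.2770) = 11.6619 > 0 → local minimum

Critical points: x = 4/3 - sqrt(34)/3 ≈ -0.6103 (local maximum); x = 4/3 + sqrt(34)/3 ≈ 3.2770 (local minimum)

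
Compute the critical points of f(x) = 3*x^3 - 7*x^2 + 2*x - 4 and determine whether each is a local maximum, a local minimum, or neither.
f'(x) = 9*x^2 - 14*x + 2

Solve f'(x) = 0:
  9*x^2 - 14*x + 2 = 0 has no rational roots; quadratic formula: x = (14 ± √124)/18.
  ⇒ x = 7/9 - sqrt(31)/9 ≈ 0.1591, sqrt(31)/9 + 7/9 ≈ 1.3964

f''(x) = 18*x - 14
Second-derivative test at each critical point:
  f''(0.1591) = -11.1355 < 0 → local maximum
  f''(1.3964) = 11.1355 > 0 → local minimum

Critical points: x = 7/9 - sqrt(31)/9 ≈ 0.1591 (local maximum); x = sqrt(31)/9 + 7/9 ≈ 1.3964 (local minimum)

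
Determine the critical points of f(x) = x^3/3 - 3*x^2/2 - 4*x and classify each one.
f'(x) = x^2 - 3*x - 4

Solve f'(x) = 0:
  Factor: x^2 - 3*x - 4 = (x - 4)*(x + 1) = 0.
  ⇒ x = -1, 4

f''(x) = 2*x - 3
Second-derivative test at each critical point:
  f''(-1) = -5 < 0 → local maximum
  f''(4) = 5 > 0 → local minimum

Critical points: x = -1 (local maximum); x = 4 (local minimum)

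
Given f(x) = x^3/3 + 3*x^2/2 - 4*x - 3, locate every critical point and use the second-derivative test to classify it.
f'(x) = x^2 + 3*x - 4

Solve f'(x) = 0:
  Factor: x^2 + 3*x - 4 = (x - 1)*(x + 4) = 0.
  ⇒ x = -4, 1

f''(x) = 2*x + 3
Second-derivative test at each critical point:
  f''(-4) = -5 < 0 → local maximum
  f''(1) = 5 > 0 → local minimum

Critical points: x = -4 (local maximum); x = 1 (local minimum)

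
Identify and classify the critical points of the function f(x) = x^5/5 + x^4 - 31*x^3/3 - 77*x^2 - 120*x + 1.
f'(x) = x^4 + 4*x^3 - 31*x^2 - 154*x - 120

Solve f'(x) = 0:
  Factor: x^4 + 4*x^3 - 31*x^2 - 154*x - 120 = (x - 6)*(x + 1)*(x + 4)*(x + 5) = 0.
  ⇒ x = -5, -4, -1, 6

f''(x) = 4*x^3 + 12*x^2 - 62*x - 154
Second-derivative test at each critical point:
  f''(-5) = -44 < 0 → local maximum
  f''(-4) = 30 > 0 → local minimum
  f''(-1) = -84 < 0 → local maximum
  f''(6) = 770 > 0 → local minimum

Critical points: x = -5 (local maximum); x = -4 (local minimum); x = -1 (local maximum); x = 6 (local minimum)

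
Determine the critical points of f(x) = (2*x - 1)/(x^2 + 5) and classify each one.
f'(x) = 2*(-x^2 + x + 5)/(x^4 + 10*x^2 + 25)

Solve f'(x) = 0:
  f'(x) = -2*(x^2 - x - 5)/(x^2 + 5)^2; the denominator is positive wherever f is defined, so f'(x) = 0 ⇔ -2*x^2 + 2*x + 10 = 0.
  Factor: -2*x^2 + 2*x + 10 = -2*(x^2 - x - 5); x^2 - x - 5 = 0 has no rational roots; quadratic formula: x = (1 ± √21)/2.
  ⇒ x = 1/2 - sqrt(21)/2 ≈ -1.7913, 1/2 + sqrt(21)/2 ≈ 2.7913

f''(x) = 2*(4*x^2*(2*x - 1) + (1 - 6*x)*(x^2 + 5))/(x^2 + 5)^3
Second-derivative test at each critical point:
  f''(-1.7913) = 0.1360 > 0 → local minimum
  f''(2.7913) = -0.0560 < 0 → local maximum

Critical points: x = 1/2 - sqrt(21)/2 ≈ -1.7913 (local minimum); x = 1/2 + sqrt(21)/2 ≈ 2.7913 (local maximum)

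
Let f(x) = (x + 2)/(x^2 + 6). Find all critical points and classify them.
f'(x) = (x^2 - 2*x*(x + 2) + 6)/(x^2 + 6)^2

Solve f'(x) = 0:
  f'(x) = -(x^2 + 4*x - 6)/(x^2 + 6)^2; the denominator is positive wherever f is defined, so f'(x) = 0 ⇔ -x^2 - 4*x + 6 = 0.
  x^2 + 4*x - 6 = 0 has no rational roots; quadratic formula: x = (-4 ± √40)/2.
  ⇒ x = -sqrt(10) - 2 ≈ -5.1623, -2 + sqrt(10) ≈ 1.1623

f''(x) = 2*(4*x^2*(x + 2) - (3*x + 2)*(x^2 + 6))/(x^2 + 6)^3
Second-derivative test at each critical point:
  f''(-5.1623) = 0.0059 > 0 → local minimum
  f''(1.1623) = -0.1170 < 0 → local maximum

Critical points: x = -sqrt(10) - 2 ≈ -5.1623 (local minimum); x = -2 + sqrt(10) ≈ 1.1623 (local maximum)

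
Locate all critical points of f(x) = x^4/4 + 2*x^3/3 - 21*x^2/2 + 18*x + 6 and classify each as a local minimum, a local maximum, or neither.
f'(x) = x^3 + 2*x^2 - 21*x + 18

Solve f'(x) = 0:
  Factor: x^3 + 2*x^2 - 21*x + 18 = (x - 3)*(x - 1)*(x + 6) = 0.
  ⇒ x = -6, 1, 3

f''(x) = 3*x^2 + 4*x - 21
Second-derivative test at each critical point:
  f''(-6) = 63 > 0 → local minimum
  f''(1) = -14 < 0 → local maximum
  f''(3) = 18 > 0 → local minimum

Critical points: x = -6 (local minimum); x = 1 (local maximum); x = 3 (local minimum)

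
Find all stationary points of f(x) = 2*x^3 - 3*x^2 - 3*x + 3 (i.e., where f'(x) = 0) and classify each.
f'(x) = 6*x^2 - 6*x - 3

Solve f'(x) = 0:
  Factor: 6*x^2 - 6*x - 3 = 3*(2*x^2 - 2*x - 1); 2*x^2 - 2*x - 1 = 0 has no rational roots; quadratic formula: x = (2 ± √12)/4.
  ⇒ x = 1/2 - sqrt(3)/2 ≈ -0.3660, 1/2 + sqrt(3)/2 ≈ 1.3660

f''(x) = 12*x - 6
Second-derivative test at each critical point:
  f''(-0.3660) = -10.3923 < 0 → local maximum
  f''(1.3660) = 10.3923 > 0 → local minimum

Critical points: x = 1/2 - sqrt(3)/2 ≈ -0.3660 (local maximum); x = 1/2 + sqrt(3)/2 ≈ 1.3660 (local minimum)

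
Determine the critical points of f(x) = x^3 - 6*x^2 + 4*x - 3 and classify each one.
f'(x) = 3*x^2 - 12*x + 4

Solve f'(x) = 0:
  3*x^2 - 12*x + 4 = 0 has no rational roots; quadratic formula: x = (12 ± √96)/6.
  ⇒ x = 2 - 2*sqrt(6)/3 ≈ 0.3670, 2*sqrt(6)/3 + 2 ≈ 3.6330

f''(x) = 6*x - 12
Second-derivative test at each critical point:
  f''(0.3670) = -9.7980 < 0 → local maximum
  f''(3.6330) = 9.7980 > 0 → local minimum

Critical points: x = 2 - 2*sqrt(6)/3 ≈ 0.3670 (local maximum); x = 2*sqrt(6)/3 + 2 ≈ 3.6330 (local minimum)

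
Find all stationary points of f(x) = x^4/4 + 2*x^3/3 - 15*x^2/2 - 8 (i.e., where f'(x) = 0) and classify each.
f'(x) = x*(x^2 + 2*x - 15)

Solve f'(x) = 0:
  Factor: x^3 + 2*x^2 - 15*x = x*(x - 3)*(x + 5) = 0.
  ⇒ x = -5, 0, 3

f''(x) = 3*x^2 + 4*x - 15
Second-derivative test at each critical point:
  f''(-5) = 40 > 0 → local minimum
  f''(0) = -15 < 0 → local maximum
  f''(3) = 24 > 0 → local minimum

Critical points: x = -5 (local minimum); x = 0 (local maximum); x = 3 (local minimum)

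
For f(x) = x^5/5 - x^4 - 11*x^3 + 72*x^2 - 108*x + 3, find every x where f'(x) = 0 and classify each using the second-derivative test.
f'(x) = x^4 - 4*x^3 - 33*x^2 + 144*x - 108

Solve f'(x) = 0:
  Factor: x^4 - 4*x^3 - 33*x^2 + 144*x - 108 = (x - 6)*(x - 3)*(x - 1)*(x + 6) = 0.
  ⇒ x = -6, 1, 3, 6

f''(x) = 4*x^3 - 12*x^2 - 66*x + 144
Second-derivative test at each critical point:
  f''(-6) = -756 < 0 → local maximum
  f''(1) = 70 > 0 → local minimum
  f''(3) = -54 < 0 → local maximum
  f''(6) = 180 > 0 → local minimum

Critical points: x = -6 (local maximum); x = 1 (local minimum); x = 3 (local maximum); x = 6 (local minimum)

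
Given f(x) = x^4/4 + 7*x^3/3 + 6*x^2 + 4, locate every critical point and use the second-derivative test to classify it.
f'(x) = x*(x^2 + 7*x + 12)

Solve f'(x) = 0:
  Factor: x^3 + 7*x^2 + 12*x = x*(x + 3)*(x + 4) = 0.
  ⇒ x = -4, -3, 0

f''(x) = 3*x^2 + 14*x + 12
Second-derivative test at each critical point:
  f''(-4) = 4 > 0 → local minimum
  f''(-3) = -3 < 0 → local maximum
  f''(0) = 12 > 0 → local minimum

Critical points: x = -4 (local minimum); x = -3 (local maximum); x = 0 (local minimum)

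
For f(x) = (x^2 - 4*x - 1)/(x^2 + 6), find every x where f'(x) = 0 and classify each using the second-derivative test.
f'(x) = 2*(2*x^2 + 7*x - 12)/(x^4 + 12*x^2 + 36)

Solve f'(x) = 0:
  f'(x) = 2*(2*x^2 + 7*x - 12)/(x^2 + 6)^2; the denominator is positive wherever f is defined, so f'(x) = 0 ⇔ 4*x^2 + 14*x - 24 = 0.
  Factor: 4*x^2 + 14*x - 24 = 2*(2*x^2 + 7*x - 12); 2*x^2 + 7*x - 12 = 0 has no rational roots; quadratic formula: x = (-7 ± √145)/4.
  ⇒ x = -sqrt(145)/4 - 7/4 ≈ -4.7604, -7/4 + sqrt(145)/4 ≈ 1.2604

f''(x) = 2*(-4*x^3 - 21*x^2 + 72*x + 42)/(x^6 + 18*x^4 + 108*x^2 + 216)
Second-derivative test at each critical point:
  f''(-4.7604) = -0.0293 < 0 → local maximum
  f''(1.2604) = 0.4182 > 0 → local minimum

Critical points: x = -sqrt(145)/4 - 7/4 ≈ -4.7604 (local maximum); x = -7/4 + sqrt(145)/4 ≈ 1.2604 (local minimum)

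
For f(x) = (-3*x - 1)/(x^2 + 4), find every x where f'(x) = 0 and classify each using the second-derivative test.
f'(x) = (3*x^2 + 2*x - 12)/(x^4 + 8*x^2 + 16)

Solve f'(x) = 0:
  f'(x) = (3*x^2 + 2*x - 12)/(x^2 + 4)^2; the denominator is positive wherever f is defined, so f'(x) = 0 ⇔ 3*x^2 + 2*x - 12 = 0.
  3*x^2 + 2*x - 12 = 0 has no rational roots; quadratic formula: x = (-2 ± √148)/6.
  ⇒ x = -sqrt(37)/3 - 1/3 ≈ -2.3609, -1/3 + sqrt(37)/3 ≈ 1.6943

f''(x) = 2*(-4*x^2*(3*x + 1) + (9*x + 1)*(x^2 + 4))/(x^2 + 4)^3
Second-derivative test at each critical point:
  f''(-2.3609) = -0.1327 < 0 → local maximum
  f''(1.6943) = 0.2577 > 0 → local minimum

Critical points: x = -sqrt(37)/3 - 1/3 ≈ -2.3609 (local maximum); x = -1/3 + sqrt(37)/3 ≈ 1.6943 (local minimum)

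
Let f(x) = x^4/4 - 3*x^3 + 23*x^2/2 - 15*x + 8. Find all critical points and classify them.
f'(x) = x^3 - 9*x^2 + 23*x - 15

Solve f'(x) = 0:
  Factor: x^3 - 9*x^2 + 23*x - 15 = (x - 5)*(x - 3)*(x - 1) = 0.
  ⇒ x = 1, 3, 5

f''(x) = 3*x^2 - 18*x + 23
Second-derivative test at each critical point:
  f''(1) = 8 > 0 → local minimum
  f''(3) = -4 < 0 → local maximum
  f''(5) = 8 > 0 → local minimum

Critical points: x = 1 (local minimum); x = 3 (local maximum); x = 5 (local minimum)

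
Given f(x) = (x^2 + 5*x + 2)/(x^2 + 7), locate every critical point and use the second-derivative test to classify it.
f'(x) = 5*(-x^2 + 2*x + 7)/(x^4 + 14*x^2 + 49)

Solve f'(x) = 0:
  f'(x) = -5*(x^2 - 2*x - 7)/(x^2 + 7)^2; the denominator is positive wherever f is defined, so f'(x) = 0 ⇔ -5*x^2 + 10*x + 35 = 0.
  Factor: -5*x^2 + 10*x + 35 = -5*(x^2 - 2*x - 7); x^2 - 2*x - 7 = 0 has no rational roots; quadratic formula: x = (2 ± √32)/2.
  ⇒ x = 1 - 2*sqrt(2) ≈ -1.8284, 1 + 2*sqrt(2) ≈ 3.8284

f''(x) = 10*(x^3 - 3*x^2 - 21*x + 7)/(x^6 + 21*x^4 + 147*x^2 + 343)
Second-derivative test at each critical point:
  f''(-1.8284) = 0.2644 > 0 → local minimum
  f''(3.8284) = -0.0603 < 0 → local maximum

Critical points: x = 1 - 2*sqrt(2) ≈ -1.8284 (local minimum); x = 1 + 2*sqrt(2) ≈ 3.8284 (local maximum)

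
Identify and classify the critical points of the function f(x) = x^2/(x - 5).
f'(x) = x*(x - 10)/(x^2 - 10*x + 25)

Solve f'(x) = 0:
  f'(x) = x*(x - 10)/(x - 5)^2; the denominator is positive wherever f is defined, so f'(x) = 0 ⇔ x^2 - 10*x = 0.
  Factor: x^2 - 10*x = x*(x - 10) = 0.
  ⇒ x = 0, 10

f''(x) = 50/(x^3 - 15*x^2 + 75*x - 125)
Second-derivative test at each critical point:
  f''(0) = -2/5 < 0 → local maximum
  f''(10) = 2/5 > 0 → local minimum

Critical points: x = 0 (local maximum); x = 10 (local minimum)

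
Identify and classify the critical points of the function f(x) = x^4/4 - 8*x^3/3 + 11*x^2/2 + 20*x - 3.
f'(x) = x^3 - 8*x^2 + 11*x + 20

Solve f'(x) = 0:
  Factor: x^3 - 8*x^2 + 11*x + 20 = (x - 5)*(x - 4)*(x + 1) = 0.
  ⇒ x = -1, 4, 5

f''(x) = 3*x^2 - 16*x + 11
Second-derivative test at each critical point:
  f''(-1) = 30 > 0 → local minimum
  f''(4) = -5 < 0 → local maximum
  f''(5) = 6 > 0 → local minimum

Critical points: x = -1 (local minimum); x = 4 (local maximum); x = 5 (local minimum)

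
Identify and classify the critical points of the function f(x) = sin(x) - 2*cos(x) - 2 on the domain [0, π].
f'(x) = 2*sin(x) + cos(x)

Solve f'(x) = 0 on [0, π]:
  f'(x) = 0 ⇔ cos(x) = -2*sin(x) ⇔ tan(x) = -1/2, i.e. x = arctan(-1/2) + nπ; keep the solutions lying in [0, π].
  ⇒ x = pi - atan(1/2) ≈ 2.6779

f''(x) = -sin(x) + 2*cos(x)
Second-derivative test at each critical point:
  f''(2.6779) = -2.2361 < 0 → local maximum

Critical points: x = pi - atan(1/2) ≈ 2.6779 (local maximum)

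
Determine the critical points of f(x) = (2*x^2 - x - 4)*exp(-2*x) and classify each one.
f'(x) = (-4*x^2 + 6*x + 7)*exp(-2*x)

Solve f'(x) = 0:
  f'(x) = (-4*x^2 + 6*x + 7)·exp(-2*x) and exp(-2*x) > 0 for every x, so f'(x) = 0 ⇔ -4*x^2 + 6*x + 7 = 0.
  4*x^2 - 6*x - 7 = 0 has no rational roots; quadratic formula: x = (6 ± √148)/8.
  ⇒ x = 3/4 - sqrt(37)/4 ≈ -0.7707, 3/4 + sqrt(37)/4 ≈ 2.2707

f''(x) = 4*(2*x^2 - 5*x - 2)*exp(-2*x)
Second-derivative test at each critical point:
  f''(-0.7707) = 56.8256 > 0 → local minimum
  f''(2.2707) = -0.1297 < 0 → local maximum

Critical points: x = 3/4 - sqrt(37)/4 ≈ -0.7707 (local minimum); x = 3/4 + sqrt(37)/4 ≈ 2.2707 (local maximum)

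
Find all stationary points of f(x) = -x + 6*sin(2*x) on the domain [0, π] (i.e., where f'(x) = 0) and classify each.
f'(x) = 12*cos(2*x) - 1

Solve f'(x) = 0 on [0, π]:
  f'(x) = 0 ⇔ cos(2*x) = 1/12, i.e. 2*x = ±arccos(1/12) + 2nπ; keep the solutions lying in [0, π].
  ⇒ x = acos(1/12)/2 ≈ 0.7437, pi - acos(1/12)/2 ≈ 2.3979

f''(x) = -24*sin(2*x)
Second-derivative test at each critical point:
  f''(0.7437) = -23.9165 < 0 → local maximum
  f''(2.3979) = 23.9165 > 0 → local minimum

Critical points: x = acos(1/12)/2 ≈ 0.7437 (local maximum); x = pi - acos(1/12)/2 ≈ 2.3979 (local minimum)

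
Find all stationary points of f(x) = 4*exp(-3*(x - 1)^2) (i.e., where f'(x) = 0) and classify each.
f'(x) = 24*(1 - x)*exp(-3*(x - 1)^2)

Solve f'(x) = 0:
  f'(x) = (24 - 24*x)·exp(-3*(x - 1)^2) and exp(-3*(x - 1)^2) > 0 for every x, so f'(x) = 0 ⇔ 24 - 24*x = 0.
  Factor: 24 - 24*x = -24*(x - 1) = 0.
  ⇒ x = 1

f''(x) = 24*(6*(x - 1)^2 - 1)*exp(-3*(x - 1)^2)
Second-derivative test at each critical point:
  f''(1) = -24 < 0 → local maximum

Critical points: x = 1 (local maximum)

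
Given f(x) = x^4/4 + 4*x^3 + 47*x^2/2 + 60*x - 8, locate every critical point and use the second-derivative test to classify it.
f'(x) = x^3 + 12*x^2 + 47*x + 60

Solve f'(x) = 0:
  Factor: x^3 + 12*x^2 + 47*x + 60 = (x + 3)*(x + 4)*(x + 5) = 0.
  ⇒ x = -5, -4, -3

f''(x) = 3*x^2 + 24*x + 47
Second-derivative test at each critical point:
  f''(-5) = 2 > 0 → local minimum
  f''(-4) = -1 < 0 → local maximum
  f''(-3) = 2 > 0 → local minimum

Critical points: x = -5 (local minimum); x = -4 (local maximum); x = -3 (local minimum)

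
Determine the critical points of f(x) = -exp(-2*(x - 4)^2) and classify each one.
f'(x) = 4*(x - 4)*exp(-2*(x - 4)^2)

Solve f'(x) = 0:
  f'(x) = (4*x - 16)·exp(-2*(x - 4)^2) and exp(-2*(x - 4)^2) > 0 for every x, so f'(x) = 0 ⇔ 4*x - 16 = 0.
  Factor: 4*x - 16 = 4*(x - 4) = 0.
  ⇒ x = 4

f''(x) = 4*(1 - 4*(x - 4)^2)*exp(-2*(x - 4)^2)
Second-derivative test at each critical point:
  f''(4) = 4 > 0 → local minimum

Critical points: x = 4 (local minimum)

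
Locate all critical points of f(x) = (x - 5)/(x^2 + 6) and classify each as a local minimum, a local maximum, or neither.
f'(x) = (x^2 - 2*x*(x - 5) + 6)/(x^2 + 6)^2

Solve f'(x) = 0:
  f'(x) = -(x^2 - 10*x - 6)/(x^2 + 6)^2; the denominator is positive wherever f is defined, so f'(x) = 0 ⇔ -x^2 + 10*x + 6 = 0.
  x^2 - 10*x - 6 = 0 has no rational roots; quadratic formula: x = (10 ± √124)/2.
  ⇒ x = 5 - sqrt(31) ≈ -0.5678, 5 + sqrt(31) ≈ 10.5678

f''(x) = 2*(4*x^2*(x - 5) + (5 - 3*x)*(x^2 + 6))/(x^2 + 6)^3
Second-derivative test at each critical point:
  f''(-0.5678) = 0.2786 > 0 → local minimum
  f''(10.5678) = -0.0008 < 0 → local maximum

Critical points: x = 5 - sqrt(31) ≈ -0.5678 (local minimum); x = 5 + sqrt(31) ≈ 10.5678 (local maximum)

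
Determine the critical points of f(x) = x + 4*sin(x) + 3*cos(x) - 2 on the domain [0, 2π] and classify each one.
f'(x) = -3*sin(x) + 4*cos(x) + 1

Solve f'(x) = 0 on [0, 2π]:
  f'(x) = 0 ⇔ -3*sin(x) + 4*cos(x) = -1. Write the left side as R·cos(x + φ) with R = √(4² + 3²) = 5, cos φ = 4/5, sin φ = 3/5; then cos(x + φ) = -1/5. Solve for x and keep the solutions lying in [0, 2π].
  ⇒ x = atan((3 + 8*sqrt(6))/(-4 + 6*sqrt(6))) ≈ 1.1287, atan((3 - 8*sqrt(6))/(-6*sqrt(6) - 4)) + pi ≈ 3.8675

f''(x) = -4*sin(x) - 3*cos(x)
Second-derivative test at each critical point:
  f''(1.1287) = -4.8990 < 0 → local maximum
  f''(3.8675) = 4.8990 > 0 → local minimum

Critical points: x = atan((3 + 8*sqrt(6))/(-4 + 6*sqrt(6))) ≈ 1.1287 (local maximum); x = atan((3 - 8*sqrt(6))/(-6*sqrt(6) - 4)) + pi ≈ 3.8675 (local minimum)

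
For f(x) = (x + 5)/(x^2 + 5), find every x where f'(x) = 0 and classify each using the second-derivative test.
f'(x) = (x^2 - 2*x*(x + 5) + 5)/(x^2 + 5)^2

Solve f'(x) = 0:
  f'(x) = -(x^2 + 10*x - 5)/(x^2 + 5)^2; the denominator is positive wherever f is defined, so f'(x) = 0 ⇔ -x^2 - 10*x + 5 = 0.
  x^2 + 10*x - 5 = 0 has no rational roots; quadratic formula: x = (-10 ± √120)/2.
  ⇒ x = -sqrt(30) - 5 ≈ -10.4772, -5 + sqrt(30) ≈ 0.4772

f''(x) = 2*(4*x^2*(x + 5) - (3*x + 5)*(x^2 + 5))/(x^2 + 5)^3
Second-derivative test at each critical point:
  f''(-10.4772) = 0.0008 > 0 → local minimum
  f''(0.4772) = -0.4008 < 0 → local maximum

Critical points: x = -sqrt(30) - 5 ≈ -10.4772 (local minimum); x = -5 + sqrt(30) ≈ 0.4772 (local maximum)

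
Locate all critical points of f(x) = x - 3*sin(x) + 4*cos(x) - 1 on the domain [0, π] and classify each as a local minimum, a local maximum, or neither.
f'(x) = -4*sin(x) - 3*cos(x) + 1

Solve f'(x) = 0 on [0, π]:
  f'(x) = 0 ⇔ -4*sin(x) - 3*cos(x) = -1. Write the left side as R·cos(x + φ) with R = √((-3)² + 4²) = 5, cos φ = -3/5, sin φ = 4/5; then cos(x + φ) = -1/5. Solve for x and keep the solutions lying in [0, π].
  ⇒ x = atan((4 + 6*sqrt(6))/(3 - 8*sqrt(6))) + pi ≈ 2.2967

f''(x) = 3*sin(x) - 4*cos(x)
Second-derivative test at each critical point:
  f''(2.2967) = 4.8990 > 0 → local minimum

Critical points: x = atan((4 + 6*sqrt(6))/(3 - 8*sqrt(6))) + pi ≈ 2.2967 (local minimum)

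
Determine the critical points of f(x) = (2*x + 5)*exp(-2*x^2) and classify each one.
f'(x) = 2*(-2*x*(2*x + 5) + 1)*exp(-2*x^2)

Solve f'(x) = 0:
  f'(x) = (-8*x^2 - 20*x + 2)·exp(-2*x^2) and exp(-2*x^2) > 0 for every x, so f'(x) = 0 ⇔ -8*x^2 - 20*x + 2 = 0.
  Factor: -8*x^2 - 20*x + 2 = -2*(4*x^2 + 10*x - 1); 4*x^2 + 10*x - 1 = 0 has no rational roots; quadratic formula: x = (-10 ± √116)/8.
  ⇒ x = -sqrt(29)/4 - 5/4 ≈ -2.5963, -5/4 + sqrt(29)/4 ≈ 0.0963

f''(x) = 4*(4*x^2*(2*x + 5) - 6*x - 5)*exp(-2*x^2)
Second-derivative test at each critical point:
  f''(-2.5963) = 3.008e-05 > 0 → local minimum
  f''(0.0963) = -21.1449 < 0 → local maximum

Critical points: x = -sqrt(29)/4 - 5/4 ≈ -2.5963 (local minimum); x = -5/4 + sqrt(29)/4 ≈ 0.0963 (local maximum)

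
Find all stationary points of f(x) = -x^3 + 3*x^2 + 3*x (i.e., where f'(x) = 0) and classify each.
f'(x) = -3*x^2 + 6*x + 3

Solve f'(x) = 0:
  Factor: -3*x^2 + 6*x + 3 = -3*(x^2 - 2*x - 1); x^2 - 2*x - 1 = 0 has no rational roots; quadratic formula: x = (2 ± √8)/2.
  ⇒ x = 1 - sqrt(2) ≈ -0.4142, 1 + sqrt(2) ≈ 2.4142

f''(x) = 6 - 6*x
Second-derivative test at each critical point:
  f''(-0.4142) = 8.4853 > 0 → local minimum
  f''(2.4142) = -8.4853 < 0 → local maximum

Critical points: x = 1 - sqrt(2) ≈ -0.4142 (local minimum); x = 1 + sqrt(2) ≈ 2.4142 (local maximum)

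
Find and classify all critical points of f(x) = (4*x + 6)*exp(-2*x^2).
f'(x) = 4*(-2*x*(2*x + 3) + 1)*exp(-2*x^2)

Solve f'(x) = 0:
  f'(x) = (-16*x^2 - 24*x + 4)·exp(-2*x^2) and exp(-2*x^2) > 0 for every x, so f'(x) = 0 ⇔ -16*x^2 - 24*x + 4 = 0.
  Factor: -16*x^2 - 24*x + 4 = -4*(4*x^2 + 6*x - 1); 4*x^2 + 6*x - 1 = 0 has no rational roots; quadratic formula: x = (-6 ± √52)/8.
  ⇒ x = -sqrt(13)/4 - 3/4 ≈ -1.6514, -3/4 + sqrt(13)/4 ≈ 0.1514

f''(x) = 8*(4*x^2*(2*x + 3) - 6*x - 3)*exp(-2*x^2)
Second-derivative test at each critical point:
  f''(-1.6514) = 0.1234 > 0 → local minimum
  f''(0.1514) = -27.5521 < 0 → local maximum

Critical points: x = -sqrt(13)/4 - 3/4 ≈ -1.6514 (local minimum); x = -3/4 + sqrt(13)/4 ≈ 0.1514 (local maximum)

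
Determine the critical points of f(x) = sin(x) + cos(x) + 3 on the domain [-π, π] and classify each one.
f'(x) = -sin(x) + cos(x)

Solve f'(x) = 0 on [-π, π]:
  f'(x) = 0 ⇔ cos(x) = sin(x) ⇔ tan(x) = 1, i.e. x = arctan(1) + nπ; keep the solutions lying in [-π, π].
  ⇒ x = -3*pi/4 ≈ -2.3562, pi/4 ≈ 0.7854

f''(x) = -sin(x) - cos(x)
Second-derivative test at each critical point:
  f''(-2.3562) = 1.4142 > 0 → local minimum
  f''(0.7854) = -1.4142 < 0 → local maximum

Critical points: x = -3*pi/4 ≈ -2.3562 (local minimum); x = pi/4 ≈ 0.7854 (local maximum)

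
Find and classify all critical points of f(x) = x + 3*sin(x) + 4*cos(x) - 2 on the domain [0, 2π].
f'(x) = -4*sin(x) + 3*cos(x) + 1

Solve f'(x) = 0 on [0, 2π]:
  f'(x) = 0 ⇔ -4*sin(x) + 3*cos(x) = -1. Write the left side as R·cos(x + φ) with R = √(3² + 4²) = 5, cos φ = 3/5, sin φ = 4/5; then cos(x + φ) = -1/5. Solve for x and keep the solutions lying in [0, 2π].
  ⇒ x = atan((4 + 6*sqrt(6))/(-3 + 8*sqrt(6))) ≈ 0.8449, atan((4 - 6*sqrt(6))/(-8*sqrt(6) - 3)) + pi ≈ 3.5837

f''(x) = -3*sin(x) - 4*cos(x)
Second-derivative test at each critical point:
  f''(0.8449) = -4.8990 < 0 → local maximum
  f''(3.5837) = 4.8990 > 0 → local minimum

Critical points: x = atan((4 + 6*sqrt(6))/(-3 + 8*sqrt(6))) ≈ 0.8449 (local maximum); x = atan((4 - 6*sqrt(6))/(-8*sqrt(6) - 3)) + pi ≈ 3.5837 (local minimum)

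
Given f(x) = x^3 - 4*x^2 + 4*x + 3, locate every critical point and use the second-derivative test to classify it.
f'(x) = 3*x^2 - 8*x + 4

Solve f'(x) = 0:
  Factor: 3*x^2 - 8*x + 4 = (x - 2)*(3*x - 2) = 0.
  ⇒ x = 2/3, 2

f''(x) = 6*x - 8
Second-derivative test at each critical point:
  f''(2/3) = -4 < 0 → local maximum
  f''(2) = 4 > 0 → local minimum

Critical points: x = 2/3 (local maximum); x = 2 (local minimum)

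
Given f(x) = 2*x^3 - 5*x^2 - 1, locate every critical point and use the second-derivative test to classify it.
f'(x) = 2*x*(3*x - 5)

Solve f'(x) = 0:
  Factor: 6*x^2 - 10*x = 2*x*(3*x - 5) = 0.
  ⇒ x = 0, 5/3

f''(x) = 12*x - 10
Second-derivative test at each critical point:
  f''(0) = -10 < 0 → local maximum
  f''(5/3) = 10 > 0 → local minimum

Critical points: x = 0 (local maximum); x = 5/3 (local minimum)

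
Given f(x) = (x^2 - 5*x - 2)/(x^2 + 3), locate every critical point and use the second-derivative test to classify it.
f'(x) = 5*(x^2 + 2*x - 3)/(x^4 + 6*x^2 + 9)

Solve f'(x) = 0:
  f'(x) = 5*(x - 1)*(x + 3)/(x^2 + 3)^2; the denominator is positive wherever f is defined, so f'(x) = 0 ⇔ 5*x^2 + 10*x - 15 = 0.
  Factor: 5*x^2 + 10*x - 15 = 5*(x - 1)*(x + 3) = 0.
  ⇒ x = -3, 1

f''(x) = 10*(-x^3 - 3*x^2 + 9*x + 3)/(x^6 + 9*x^4 + 27*x^2 + 27)
Second-derivative test at each critical point:
  f''(-3) = -5/36 < 0 → local maximum
  f''(1) = 5/4 > 0 → local minimum

Critical points: x = -3 (local maximum); x = 1 (local minimum)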